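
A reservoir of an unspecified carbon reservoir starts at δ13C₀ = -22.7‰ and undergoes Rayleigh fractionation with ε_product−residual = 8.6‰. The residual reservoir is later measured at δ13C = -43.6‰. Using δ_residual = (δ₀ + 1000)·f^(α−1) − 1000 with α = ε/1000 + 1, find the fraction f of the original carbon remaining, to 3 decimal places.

α − 1 = ε/1000 = 0.0086
(δ_res + 1000)/(δ₀ + 1000) = (-43.6 + 1000)/(-22.7 + 1000) = 956.4/977.3 = 0.978615
f = 0.978615^(1/0.0086) = exp(ln(0.978615)/0.0086) = exp(-0.02162/0.0086)
f = exp(-2.5137) = 0.0810

0.081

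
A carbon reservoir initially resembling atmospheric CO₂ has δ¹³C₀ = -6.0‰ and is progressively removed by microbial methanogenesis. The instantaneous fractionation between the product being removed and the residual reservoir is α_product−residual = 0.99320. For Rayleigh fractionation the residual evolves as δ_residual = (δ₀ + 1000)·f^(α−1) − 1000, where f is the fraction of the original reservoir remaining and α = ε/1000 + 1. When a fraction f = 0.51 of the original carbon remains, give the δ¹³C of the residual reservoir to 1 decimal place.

-1.4‰

Rayleigh residual: δ_res = (δ₀ + 1000)·f^(α−1) − 1000
α − 1 = -0.00680
f^(α−1) = 0.51^(-0.00680) = 1.004589
δ_res = (-6.0 + 1000) × 1.004589 − 1000 = 998.562 − 1000 = -1.44‰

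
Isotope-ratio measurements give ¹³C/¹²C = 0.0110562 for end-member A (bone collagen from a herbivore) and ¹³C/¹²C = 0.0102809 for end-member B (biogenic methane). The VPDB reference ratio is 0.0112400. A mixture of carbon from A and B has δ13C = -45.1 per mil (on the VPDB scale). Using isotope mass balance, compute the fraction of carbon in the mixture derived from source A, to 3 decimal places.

0.583

δ_A = (0.0110562/0.0112400 − 1)×1000 = (0.983648 − 1)×1000 = -16.352 per mil
δ_B = (0.0102809/0.0112400 − 1)×1000 = (0.914671 − 1)×1000 = -85.329 per mil
f_A = (δ_mix − δ_B)/(δ_A − δ_B) = (-45.1 − (-85.329))/(-16.352 − (-85.329))
f_A = 40.229 / 68.977 = 0.5832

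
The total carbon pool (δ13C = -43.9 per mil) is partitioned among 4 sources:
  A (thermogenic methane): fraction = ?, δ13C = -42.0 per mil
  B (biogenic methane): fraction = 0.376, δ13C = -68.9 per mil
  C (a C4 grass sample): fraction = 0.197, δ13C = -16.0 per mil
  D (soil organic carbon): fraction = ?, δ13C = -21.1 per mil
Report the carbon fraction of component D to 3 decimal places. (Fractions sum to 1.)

Let f_D and f_A be the unknown fractions; fractions sum to 1 so f_D + f_A = 0.427.
Mass balance: Σ fᵢ·δᵢ = δ_bulk ⇒ f_D·(-21.1) + f_A·(-42.0) = -43.9 − (-29.058) = -14.842
Substitute f_A = 0.427 − f_D:
f_D·(-21.1 − -42.0) = -14.842 − 0.427×(-42.0) = 3.092
f_D = 3.092 / 20.9 = 0.1480

0.148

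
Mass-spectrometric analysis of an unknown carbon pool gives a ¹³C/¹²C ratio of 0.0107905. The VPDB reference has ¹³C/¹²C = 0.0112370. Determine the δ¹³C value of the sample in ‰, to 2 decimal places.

δ¹³C = (R_sample / R_standard − 1) × 1000
R_sample / R_standard = 0.0107905 / 0.0112370 = 0.960265
δ¹³C = (0.960265 − 1) × 1000 = -39.735‰

-39.73‰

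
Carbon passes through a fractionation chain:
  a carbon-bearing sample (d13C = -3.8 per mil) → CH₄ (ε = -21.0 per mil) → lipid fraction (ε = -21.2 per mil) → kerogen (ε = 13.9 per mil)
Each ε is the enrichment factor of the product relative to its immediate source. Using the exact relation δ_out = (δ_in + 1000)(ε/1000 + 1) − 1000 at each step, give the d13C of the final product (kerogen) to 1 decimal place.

step 1: δ = (-3.80 + 1000)·(-21.0/1000 + 1) − 1000 = -24.72 per mil
step 2: δ = (-24.72 + 1000)·(-21.2/1000 + 1) − 1000 = -45.40 per mil
step 3: δ = (-45.40 + 1000)·(13.9/1000 + 1) − 1000 = -32.13 per mil

-32.1 per mil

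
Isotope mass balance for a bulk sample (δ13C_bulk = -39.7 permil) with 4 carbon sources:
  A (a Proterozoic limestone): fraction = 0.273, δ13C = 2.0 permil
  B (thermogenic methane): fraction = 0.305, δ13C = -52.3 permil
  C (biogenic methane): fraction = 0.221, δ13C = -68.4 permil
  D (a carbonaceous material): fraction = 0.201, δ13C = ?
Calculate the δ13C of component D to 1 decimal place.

Isotope mass balance: δ_bulk = Σ fᵢ·δᵢ.
-39.7 = 0.273×(2.0) + 0.305×(-52.3) + 0.221×(-68.4) + 0.201×δ_D
0.201·δ_D = -39.7 − (-30.522) = -9.178
δ_D = -9.178 / 0.201 = -45.66 permil

-45.7 permil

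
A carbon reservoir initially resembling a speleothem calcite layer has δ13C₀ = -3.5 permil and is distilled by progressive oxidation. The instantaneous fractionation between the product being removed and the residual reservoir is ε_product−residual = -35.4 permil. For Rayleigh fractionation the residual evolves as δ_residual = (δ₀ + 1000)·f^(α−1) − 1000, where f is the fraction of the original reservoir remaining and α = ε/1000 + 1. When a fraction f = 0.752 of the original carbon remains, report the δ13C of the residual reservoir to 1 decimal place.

Rayleigh residual: δ_res = (δ₀ + 1000)·f^(α−1) − 1000
α = ε/1000 + 1 = 0.96460, so α − 1 = -0.03540
f^(α−1) = 0.752^(-0.03540) = 1.010141
δ_res = (-3.5 + 1000) × 1.010141 − 1000 = 1006.605 − 1000 = 6.61 permil

6.6 permil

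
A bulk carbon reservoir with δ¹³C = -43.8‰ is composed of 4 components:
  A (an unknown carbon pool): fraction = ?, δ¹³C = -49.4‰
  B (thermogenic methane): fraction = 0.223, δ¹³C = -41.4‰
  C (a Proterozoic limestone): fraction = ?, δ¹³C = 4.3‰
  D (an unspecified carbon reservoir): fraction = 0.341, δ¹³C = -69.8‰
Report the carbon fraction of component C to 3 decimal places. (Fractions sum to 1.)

0.201

Let f_C and f_A be the unknown fractions; fractions sum to 1 so f_C + f_A = 0.436.
Mass balance: Σ fᵢ·δᵢ = δ_bulk ⇒ f_C·(4.3) + f_A·(-49.4) = -43.8 − (-33.034) = -10.766
Substitute f_A = 0.436 − f_C:
f_C·(4.3 − -49.4) = -10.766 − 0.436×(-49.4) = 10.772
f_C = 10.772 / 53.7 = 0.2006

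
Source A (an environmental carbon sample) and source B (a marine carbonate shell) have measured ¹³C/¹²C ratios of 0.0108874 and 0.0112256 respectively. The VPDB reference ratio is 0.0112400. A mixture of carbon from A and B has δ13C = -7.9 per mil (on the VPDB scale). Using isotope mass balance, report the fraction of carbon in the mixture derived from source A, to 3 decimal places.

δ_A = (0.0108874/0.0112400 − 1)×1000 = (0.968630 − 1)×1000 = -31.370 per mil
δ_B = (0.0112256/0.0112400 − 1)×1000 = (0.998719 − 1)×1000 = -1.281 per mil
f_A = (δ_mix − δ_B)/(δ_A − δ_B) = (-7.9 − (-1.281))/(-31.370 − (-1.281))
f_A = -6.619 / -30.089 = 0.2200

0.220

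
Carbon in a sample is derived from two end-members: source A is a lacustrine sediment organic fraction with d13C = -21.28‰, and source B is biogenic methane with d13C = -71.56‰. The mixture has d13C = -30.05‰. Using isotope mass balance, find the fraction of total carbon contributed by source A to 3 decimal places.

0.826

δ_mix = f_A·δ_A + (1 − f_A)·δ_B  ⇒  f_A = (δ_mix − δ_B)/(δ_A − δ_B)
f_A = (-30.05 − (-71.56)) / (-21.28 − (-71.56))
f_A = 41.51 / 50.28 = 0.8256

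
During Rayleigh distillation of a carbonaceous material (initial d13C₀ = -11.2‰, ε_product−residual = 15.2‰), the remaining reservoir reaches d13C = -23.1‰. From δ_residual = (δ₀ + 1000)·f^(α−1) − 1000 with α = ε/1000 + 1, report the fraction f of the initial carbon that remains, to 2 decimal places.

α − 1 = ε/1000 = 0.0152
(δ_res + 1000)/(δ₀ + 1000) = (-23.1 + 1000)/(-11.2 + 1000) = 976.9/988.8 = 0.987965
f = 0.987965^(1/0.0152) = exp(ln(0.987965)/0.0152) = exp(-0.01211/0.0152)
f = exp(-0.7966) = 0.4509

0.45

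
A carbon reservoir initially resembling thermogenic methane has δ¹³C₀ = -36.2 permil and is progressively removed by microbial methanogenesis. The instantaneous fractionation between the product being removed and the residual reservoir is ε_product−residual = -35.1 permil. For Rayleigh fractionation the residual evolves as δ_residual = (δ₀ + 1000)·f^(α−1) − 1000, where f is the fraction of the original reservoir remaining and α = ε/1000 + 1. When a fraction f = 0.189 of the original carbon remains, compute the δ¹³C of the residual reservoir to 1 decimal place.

Rayleigh residual: δ_res = (δ₀ + 1000)·f^(α−1) − 1000
α = ε/1000 + 1 = 0.96490, so α − 1 = -0.03510
f^(α−1) = 0.189^(-0.03510) = 1.060220
δ_res = (-36.2 + 1000) × 1.060220 − 1000 = 1021.841 − 1000 = 21.84 permil

21.8 permil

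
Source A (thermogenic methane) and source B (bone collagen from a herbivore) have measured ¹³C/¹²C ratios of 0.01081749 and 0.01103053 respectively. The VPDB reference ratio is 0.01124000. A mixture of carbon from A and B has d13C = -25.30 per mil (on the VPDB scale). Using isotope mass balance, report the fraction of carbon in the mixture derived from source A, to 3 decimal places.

δ_A = (0.01081749/0.01124000 − 1)×1000 = (0.962410 − 1)×1000 = -37.590 per mil
δ_B = (0.01103053/0.01124000 − 1)×1000 = (0.981364 − 1)×1000 = -18.636 per mil
f_A = (δ_mix − δ_B)/(δ_A − δ_B) = (-25.30 − (-18.636))/(-37.590 − (-18.636))
f_A = -6.664 / -18.954 = 0.3516

0.352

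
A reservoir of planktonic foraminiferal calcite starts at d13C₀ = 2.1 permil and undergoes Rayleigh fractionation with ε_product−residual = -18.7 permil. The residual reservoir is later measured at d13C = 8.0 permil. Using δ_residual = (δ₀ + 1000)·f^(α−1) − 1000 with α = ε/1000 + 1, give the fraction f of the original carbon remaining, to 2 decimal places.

α − 1 = ε/1000 = -0.0187
(δ_res + 1000)/(δ₀ + 1000) = (8.0 + 1000)/(2.1 + 1000) = 1008.0/1002.1 = 1.005888
f = 1.005888^(1/-0.0187) = exp(ln(1.005888)/-0.0187) = exp(0.00587/-0.0187)
f = exp(-0.3139) = 0.7306

0.73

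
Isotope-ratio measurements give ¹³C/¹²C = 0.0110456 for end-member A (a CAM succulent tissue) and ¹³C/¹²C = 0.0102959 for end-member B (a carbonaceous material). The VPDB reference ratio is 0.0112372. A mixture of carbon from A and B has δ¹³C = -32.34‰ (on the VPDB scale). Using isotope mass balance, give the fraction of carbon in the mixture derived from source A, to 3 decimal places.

0.771

δ_A = (0.0110456/0.0112372 − 1)×1000 = (0.982949 − 1)×1000 = -17.051‰
δ_B = (0.0102959/0.0112372 − 1)×1000 = (0.916234 − 1)×1000 = -83.766‰
f_A = (δ_mix − δ_B)/(δ_A − δ_B) = (-32.34 − (-83.766))/(-17.051 − (-83.766))
f_A = 51.426 / 66.716 = 0.7708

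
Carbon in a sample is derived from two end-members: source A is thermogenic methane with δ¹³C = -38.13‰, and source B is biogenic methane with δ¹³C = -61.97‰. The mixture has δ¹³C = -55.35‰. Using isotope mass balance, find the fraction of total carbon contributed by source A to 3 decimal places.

0.278

δ_mix = f_A·δ_A + (1 − f_A)·δ_B  ⇒  f_A = (δ_mix − δ_B)/(δ_A − δ_B)
f_A = (-55.35 − (-61.97)) / (-38.13 − (-61.97))
f_A = 6.62 / 23.84 = 0.2777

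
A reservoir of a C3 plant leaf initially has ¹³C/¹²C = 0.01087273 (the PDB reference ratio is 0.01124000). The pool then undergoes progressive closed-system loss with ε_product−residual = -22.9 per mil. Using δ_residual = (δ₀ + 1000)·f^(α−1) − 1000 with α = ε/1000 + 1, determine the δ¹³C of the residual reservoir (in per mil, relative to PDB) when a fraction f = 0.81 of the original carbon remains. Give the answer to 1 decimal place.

δ₀ = (0.01087273/0.01124000 − 1)×1000 = (0.967325 − 1)×1000 = -32.675 per mil
α − 1 = ε/1000 = -0.0229
f^(α−1) = 0.81^(-0.0229) = 1.004837
δ_res = (-32.675 + 1000) × 1.004837 − 1000 = 972.004 − 1000 = -28.00 per mil

-28.0 per mil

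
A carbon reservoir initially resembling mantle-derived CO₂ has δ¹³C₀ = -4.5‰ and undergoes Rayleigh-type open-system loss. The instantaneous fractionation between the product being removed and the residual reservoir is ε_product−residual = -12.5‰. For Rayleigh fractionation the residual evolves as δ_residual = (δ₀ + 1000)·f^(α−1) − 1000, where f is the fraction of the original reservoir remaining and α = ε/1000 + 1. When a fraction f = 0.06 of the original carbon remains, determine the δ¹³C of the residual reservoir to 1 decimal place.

31.1‰

Rayleigh residual: δ_res = (δ₀ + 1000)·f^(α−1) − 1000
α = ε/1000 + 1 = 0.98750, so α − 1 = -0.01250
f^(α−1) = 0.06^(-0.01250) = 1.035793
δ_res = (-4.5 + 1000) × 1.035793 − 1000 = 1031.132 − 1000 = 31.13‰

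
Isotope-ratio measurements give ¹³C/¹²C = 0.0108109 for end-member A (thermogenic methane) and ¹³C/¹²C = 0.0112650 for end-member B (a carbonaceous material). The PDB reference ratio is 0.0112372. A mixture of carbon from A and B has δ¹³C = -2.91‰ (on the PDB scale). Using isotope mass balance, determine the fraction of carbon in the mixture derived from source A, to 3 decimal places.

δ_A = (0.0108109/0.0112372 − 1)×1000 = (0.962064 − 1)×1000 = -37.936‰
δ_B = (0.0112650/0.0112372 − 1)×1000 = (1.002474 − 1)×1000 = 2.474‰
f_A = (δ_mix − δ_B)/(δ_A − δ_B) = (-2.91 − (2.474))/(-37.936 − (2.474))
f_A = -5.384 / -40.410 = 0.1332

0.133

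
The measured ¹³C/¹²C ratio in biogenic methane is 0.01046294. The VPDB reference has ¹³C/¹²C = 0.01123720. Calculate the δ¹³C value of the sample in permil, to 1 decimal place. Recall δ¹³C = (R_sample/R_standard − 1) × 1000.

δ¹³C = (R_sample / R_standard − 1) × 1000
R_sample / R_standard = 0.01046294 / 0.01123720 = 0.931098
δ¹³C = (0.931098 − 1) × 1000 = -68.90 permil

-68.9 permil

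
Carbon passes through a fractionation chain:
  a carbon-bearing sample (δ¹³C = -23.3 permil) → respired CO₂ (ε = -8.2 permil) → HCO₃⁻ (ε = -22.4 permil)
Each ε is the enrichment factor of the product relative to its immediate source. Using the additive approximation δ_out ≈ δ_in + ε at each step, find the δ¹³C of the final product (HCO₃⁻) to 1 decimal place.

-53.9 permil

step 1: δ ≈ -23.3 + (-8.2) = -31.5 permil
step 2: δ ≈ -31.5 + (-22.4) = -53.9 permil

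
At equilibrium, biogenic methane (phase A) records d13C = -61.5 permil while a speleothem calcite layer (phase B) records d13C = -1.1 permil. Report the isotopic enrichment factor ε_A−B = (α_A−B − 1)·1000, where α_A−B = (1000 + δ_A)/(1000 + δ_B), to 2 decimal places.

α_A−B = (1000 + -61.5) / (1000 + -1.1) = 938.5 / 998.9 = 0.939533
ε_A−B = (0.939533 − 1) × 1000 = -60.467 permil
(The approximation ε ≈ δ_A − δ_B would give -60.4 permil.)

-60.47 permil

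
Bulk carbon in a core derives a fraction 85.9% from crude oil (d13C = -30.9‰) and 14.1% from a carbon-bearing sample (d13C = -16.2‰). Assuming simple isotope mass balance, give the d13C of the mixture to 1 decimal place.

-28.8‰

δ_mix = f_A·δ_A + f_B·δ_B
δ_mix = 0.859 × (-30.9) + 0.141 × (-16.2)
δ_mix = -26.54 + -2.28 = -28.83‰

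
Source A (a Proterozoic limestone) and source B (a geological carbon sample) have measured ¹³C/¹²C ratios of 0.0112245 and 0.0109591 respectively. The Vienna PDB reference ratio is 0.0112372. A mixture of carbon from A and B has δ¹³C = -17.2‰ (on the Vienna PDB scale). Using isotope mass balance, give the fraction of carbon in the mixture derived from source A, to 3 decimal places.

δ_A = (0.0112245/0.0112372 − 1)×1000 = (0.998870 − 1)×1000 = -1.130‰
δ_B = (0.0109591/0.0112372 − 1)×1000 = (0.975252 − 1)×1000 = -24.748‰
f_A = (δ_mix − δ_B)/(δ_A − δ_B) = (-17.2 − (-24.748))/(-1.130 − (-24.748))
f_A = 7.548 / 23.618 = 0.3196

0.320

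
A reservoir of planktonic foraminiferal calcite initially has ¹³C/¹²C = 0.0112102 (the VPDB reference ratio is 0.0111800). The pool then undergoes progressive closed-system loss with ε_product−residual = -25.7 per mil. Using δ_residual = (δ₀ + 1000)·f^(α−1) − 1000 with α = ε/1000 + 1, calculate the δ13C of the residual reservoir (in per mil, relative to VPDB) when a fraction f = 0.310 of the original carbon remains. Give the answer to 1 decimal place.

33.3 per mil

δ₀ = (0.0112102/0.0111800 − 1)×1000 = (1.002701 − 1)×1000 = 2.701 per mil
α − 1 = ε/1000 = -0.0257
f^(α−1) = 0.310^(-0.0257) = 1.030557
δ_res = (2.701 + 1000) × 1.030557 − 1000 = 1033.341 − 1000 = 33.34 per mil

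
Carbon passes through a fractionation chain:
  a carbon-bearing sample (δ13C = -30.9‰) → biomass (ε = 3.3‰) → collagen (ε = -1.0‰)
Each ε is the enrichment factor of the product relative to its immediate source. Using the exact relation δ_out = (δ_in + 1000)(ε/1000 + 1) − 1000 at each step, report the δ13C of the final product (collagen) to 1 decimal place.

step 1: δ = (-30.90 + 1000)·(3.3/1000 + 1) − 1000 = -27.70‰
step 2: δ = (-27.70 + 1000)·(-1.0/1000 + 1) − 1000 = -28.67‰

-28.7‰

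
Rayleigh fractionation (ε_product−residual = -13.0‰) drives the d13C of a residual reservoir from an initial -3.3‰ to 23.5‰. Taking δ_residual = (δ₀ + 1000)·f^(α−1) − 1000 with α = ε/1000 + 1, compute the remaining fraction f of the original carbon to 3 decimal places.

0.130

α − 1 = ε/1000 = -0.0130
(δ_res + 1000)/(δ₀ + 1000) = (23.5 + 1000)/(-3.3 + 1000) = 1023.5/996.7 = 1.026889
f = 1.026889^(1/-0.0130) = exp(ln(1.026889)/-0.0130) = exp(0.02653/-0.0130)
f = exp(-2.0410) = 0.1299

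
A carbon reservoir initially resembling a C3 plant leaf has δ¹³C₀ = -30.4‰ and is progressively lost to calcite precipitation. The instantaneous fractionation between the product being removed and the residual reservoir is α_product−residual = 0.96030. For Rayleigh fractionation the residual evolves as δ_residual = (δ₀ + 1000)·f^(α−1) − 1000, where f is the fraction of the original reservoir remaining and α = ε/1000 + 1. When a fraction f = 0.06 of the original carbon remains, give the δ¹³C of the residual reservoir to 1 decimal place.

Rayleigh residual: δ_res = (δ₀ + 1000)·f^(α−1) − 1000
α − 1 = -0.03970
f^(α−1) = 0.06^(-0.03970) = 1.118169
δ_res = (-30.4 + 1000) × 1.118169 − 1000 = 1084.177 − 1000 = 84.18‰

84.2‰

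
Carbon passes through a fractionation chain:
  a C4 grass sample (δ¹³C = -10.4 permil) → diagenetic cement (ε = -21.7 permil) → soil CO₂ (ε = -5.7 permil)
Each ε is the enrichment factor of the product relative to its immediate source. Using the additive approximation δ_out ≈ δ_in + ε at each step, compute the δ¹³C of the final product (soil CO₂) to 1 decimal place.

step 1: δ ≈ -10.4 + (-21.7) = -32.1 permil
step 2: δ ≈ -32.1 + (-5.7) = -37.8 permil

-37.8 permil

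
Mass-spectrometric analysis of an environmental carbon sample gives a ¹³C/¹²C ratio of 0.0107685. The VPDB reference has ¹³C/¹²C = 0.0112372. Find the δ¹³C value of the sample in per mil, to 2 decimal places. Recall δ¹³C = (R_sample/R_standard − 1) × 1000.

δ¹³C = (R_sample / R_standard − 1) × 1000
R_sample / R_standard = 0.0107685 / 0.0112372 = 0.958290
δ¹³C = (0.958290 − 1) × 1000 = -41.710 per mil

-41.71 per mil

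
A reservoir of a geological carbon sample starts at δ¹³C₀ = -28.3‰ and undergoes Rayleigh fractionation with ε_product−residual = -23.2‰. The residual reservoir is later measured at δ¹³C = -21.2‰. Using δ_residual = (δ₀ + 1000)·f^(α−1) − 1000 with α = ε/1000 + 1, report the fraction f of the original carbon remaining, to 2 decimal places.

0.73

α − 1 = ε/1000 = -0.0232
(δ_res + 1000)/(δ₀ + 1000) = (-21.2 + 1000)/(-28.3 + 1000) = 978.8/971.7 = 1.007307
f = 1.007307^(1/-0.0232) = exp(ln(1.007307)/-0.0232) = exp(0.00728/-0.0232)
f = exp(-0.3138) = 0.7307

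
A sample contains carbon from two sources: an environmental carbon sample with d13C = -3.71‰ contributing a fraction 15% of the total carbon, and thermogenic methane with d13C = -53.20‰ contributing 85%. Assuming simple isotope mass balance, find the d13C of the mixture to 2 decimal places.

-45.78‰

δ_mix = f_A·δ_A + f_B·δ_B
δ_mix = 0.15 × (-3.71) + 0.85 × (-53.20)
δ_mix = -0.556 + -45.220 = -45.776‰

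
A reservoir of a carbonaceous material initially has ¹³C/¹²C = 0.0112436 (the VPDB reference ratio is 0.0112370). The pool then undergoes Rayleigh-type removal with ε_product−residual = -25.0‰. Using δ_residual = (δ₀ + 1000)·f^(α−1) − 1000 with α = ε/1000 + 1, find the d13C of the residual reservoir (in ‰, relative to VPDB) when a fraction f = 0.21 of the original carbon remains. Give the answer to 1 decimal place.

40.4‰

δ₀ = (0.0112436/0.0112370 − 1)×1000 = (1.000587 − 1)×1000 = 0.587‰
α − 1 = ε/1000 = -0.0250
f^(α−1) = 0.21^(-0.0250) = 1.039787
δ_res = (0.587 + 1000) × 1.039787 − 1000 = 1040.398 − 1000 = 40.40‰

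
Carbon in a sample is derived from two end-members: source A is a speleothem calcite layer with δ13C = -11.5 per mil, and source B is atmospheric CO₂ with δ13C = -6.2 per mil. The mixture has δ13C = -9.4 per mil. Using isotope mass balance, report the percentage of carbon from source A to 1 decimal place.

60.4%

δ_mix = f_A·δ_A + (1 − f_A)·δ_B  ⇒  f_A = (δ_mix − δ_B)/(δ_A − δ_B)
f_A = (-9.4 − (-6.2)) / (-11.5 − (-6.2))
f_A = -3.2 / -5.3 = 0.6038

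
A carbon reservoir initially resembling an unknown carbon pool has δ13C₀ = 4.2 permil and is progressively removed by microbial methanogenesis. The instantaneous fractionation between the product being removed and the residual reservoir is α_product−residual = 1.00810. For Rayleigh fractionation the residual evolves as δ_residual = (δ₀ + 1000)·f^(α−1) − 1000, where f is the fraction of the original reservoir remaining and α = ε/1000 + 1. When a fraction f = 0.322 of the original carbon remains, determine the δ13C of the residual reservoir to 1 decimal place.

-5.0 permil

Rayleigh residual: δ_res = (δ₀ + 1000)·f^(α−1) − 1000
α − 1 = 0.00810
f^(α−1) = 0.322^(0.00810) = 0.990863
δ_res = (4.2 + 1000) × 0.990863 − 1000 = 995.025 − 1000 = -4.98 permil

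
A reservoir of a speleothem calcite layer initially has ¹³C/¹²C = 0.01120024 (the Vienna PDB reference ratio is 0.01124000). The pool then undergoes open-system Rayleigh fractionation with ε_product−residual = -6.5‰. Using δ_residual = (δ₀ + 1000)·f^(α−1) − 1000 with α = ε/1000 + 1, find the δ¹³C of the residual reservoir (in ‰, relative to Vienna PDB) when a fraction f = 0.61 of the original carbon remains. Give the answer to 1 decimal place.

δ₀ = (0.01120024/0.01124000 − 1)×1000 = (0.996463 − 1)×1000 = -3.537‰
α − 1 = ε/1000 = -0.0065
f^(α−1) = 0.61^(-0.0065) = 1.003218
δ_res = (-3.537 + 1000) × 1.003218 − 1000 = 999.669 − 1000 = -0.33‰

-0.3‰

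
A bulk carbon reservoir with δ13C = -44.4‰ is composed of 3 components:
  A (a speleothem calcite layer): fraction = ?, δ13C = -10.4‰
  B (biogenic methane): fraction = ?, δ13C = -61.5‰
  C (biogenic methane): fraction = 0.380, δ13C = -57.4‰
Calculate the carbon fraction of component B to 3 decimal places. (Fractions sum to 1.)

Let f_B and f_A be the unknown fractions; fractions sum to 1 so f_B + f_A = 0.620.
Mass balance: Σ fᵢ·δᵢ = δ_bulk ⇒ f_B·(-61.5) + f_A·(-10.4) = -44.4 − (-21.812) = -22.588
Substitute f_A = 0.620 − f_B:
f_B·(-61.5 − -10.4) = -22.588 − 0.620×(-10.4) = -16.140
f_B = -16.140 / -51.1 = 0.3159

0.316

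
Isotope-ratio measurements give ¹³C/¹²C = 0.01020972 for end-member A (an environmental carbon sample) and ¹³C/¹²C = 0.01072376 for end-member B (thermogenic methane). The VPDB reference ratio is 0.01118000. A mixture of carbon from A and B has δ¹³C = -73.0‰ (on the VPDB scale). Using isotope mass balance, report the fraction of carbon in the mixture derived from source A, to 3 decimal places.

0.700

δ_A = (0.01020972/0.01118000 − 1)×1000 = (0.913213 − 1)×1000 = -86.787‰
δ_B = (0.01072376/0.01118000 − 1)×1000 = (0.959191 − 1)×1000 = -40.809‰
f_A = (δ_mix − δ_B)/(δ_A − δ_B) = (-73.0 − (-40.809))/(-86.787 − (-40.809))
f_A = -32.191 / -45.979 = 0.7001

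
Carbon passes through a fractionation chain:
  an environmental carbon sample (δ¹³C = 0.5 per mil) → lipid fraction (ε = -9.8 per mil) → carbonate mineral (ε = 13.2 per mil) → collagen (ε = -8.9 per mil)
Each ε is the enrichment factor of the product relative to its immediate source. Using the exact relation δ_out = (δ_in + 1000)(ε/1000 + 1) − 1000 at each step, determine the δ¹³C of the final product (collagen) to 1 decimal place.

-5.2 per mil

step 1: δ = (0.50 + 1000)·(-9.8/1000 + 1) − 1000 = -9.30 per mil
step 2: δ = (-9.30 + 1000)·(13.2/1000 + 1) − 1000 = 3.77 per mil
step 3: δ = (3.77 + 1000)·(-8.9/1000 + 1) − 1000 = -5.16 per mil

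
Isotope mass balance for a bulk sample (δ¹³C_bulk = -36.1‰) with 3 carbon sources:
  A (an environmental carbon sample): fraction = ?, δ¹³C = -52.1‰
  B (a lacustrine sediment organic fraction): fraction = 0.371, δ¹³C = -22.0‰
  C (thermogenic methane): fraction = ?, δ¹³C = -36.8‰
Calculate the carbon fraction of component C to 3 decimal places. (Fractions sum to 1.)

0.316

Let f_C and f_A be the unknown fractions; fractions sum to 1 so f_C + f_A = 0.629.
Mass balance: Σ fᵢ·δᵢ = δ_bulk ⇒ f_C·(-36.8) + f_A·(-52.1) = -36.1 − (-8.162) = -27.938
Substitute f_A = 0.629 − f_C:
f_C·(-36.8 − -52.1) = -27.938 − 0.629×(-52.1) = 4.833
f_C = 4.833 / 15.3 = 0.3159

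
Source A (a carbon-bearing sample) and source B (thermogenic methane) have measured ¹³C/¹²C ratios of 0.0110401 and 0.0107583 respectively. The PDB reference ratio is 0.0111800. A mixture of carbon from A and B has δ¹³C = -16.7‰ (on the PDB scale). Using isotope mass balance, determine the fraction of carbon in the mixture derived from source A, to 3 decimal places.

δ_A = (0.0110401/0.0111800 − 1)×1000 = (0.987487 − 1)×1000 = -12.513‰
δ_B = (0.0107583/0.0111800 − 1)×1000 = (0.962281 − 1)×1000 = -37.719‰
f_A = (δ_mix − δ_B)/(δ_A − δ_B) = (-16.7 − (-37.719))/(-12.513 − (-37.719))
f_A = 21.019 / 25.206 = 0.8339

0.834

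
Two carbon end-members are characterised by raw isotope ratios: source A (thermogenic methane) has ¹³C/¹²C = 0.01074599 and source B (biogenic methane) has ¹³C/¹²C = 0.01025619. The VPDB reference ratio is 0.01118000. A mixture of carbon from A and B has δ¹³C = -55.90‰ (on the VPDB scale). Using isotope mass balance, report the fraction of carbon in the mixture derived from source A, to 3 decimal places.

δ_A = (0.01074599/0.01118000 − 1)×1000 = (0.961180 − 1)×1000 = -38.820‰
δ_B = (0.01025619/0.01118000 − 1)×1000 = (0.917369 − 1)×1000 = -82.631‰
f_A = (δ_mix − δ_B)/(δ_A − δ_B) = (-55.90 − (-82.631))/(-38.820 − (-82.631))
f_A = 26.731 / 43.810 = 0.6101

0.610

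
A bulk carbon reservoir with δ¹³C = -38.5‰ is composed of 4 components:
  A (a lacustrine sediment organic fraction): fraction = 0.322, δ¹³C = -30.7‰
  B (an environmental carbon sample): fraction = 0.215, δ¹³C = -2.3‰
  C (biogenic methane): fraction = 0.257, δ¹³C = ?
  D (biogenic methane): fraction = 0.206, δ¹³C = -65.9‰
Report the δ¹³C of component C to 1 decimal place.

Isotope mass balance: δ_bulk = Σ fᵢ·δᵢ.
-38.5 = 0.322×(-30.7) + 0.215×(-2.3) + 0.257×δ_C + 0.206×(-65.9)
0.257·δ_C = -38.5 − (-23.955) = -14.545
δ_C = -14.545 / 0.257 = -56.59‰

-56.6‰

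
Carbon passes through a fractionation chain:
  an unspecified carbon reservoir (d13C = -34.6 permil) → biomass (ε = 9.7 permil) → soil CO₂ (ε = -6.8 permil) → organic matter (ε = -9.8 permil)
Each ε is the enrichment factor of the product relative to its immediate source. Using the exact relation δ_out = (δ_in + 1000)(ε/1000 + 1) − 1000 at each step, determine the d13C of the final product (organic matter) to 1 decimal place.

step 1: δ = (-34.60 + 1000)·(9.7/1000 + 1) − 1000 = -25.24 permil
step 2: δ = (-25.24 + 1000)·(-6.8/1000 + 1) − 1000 = -31.86 permil
step 3: δ = (-31.86 + 1000)·(-9.8/1000 + 1) − 1000 = -41.35 permil

-41.4 permil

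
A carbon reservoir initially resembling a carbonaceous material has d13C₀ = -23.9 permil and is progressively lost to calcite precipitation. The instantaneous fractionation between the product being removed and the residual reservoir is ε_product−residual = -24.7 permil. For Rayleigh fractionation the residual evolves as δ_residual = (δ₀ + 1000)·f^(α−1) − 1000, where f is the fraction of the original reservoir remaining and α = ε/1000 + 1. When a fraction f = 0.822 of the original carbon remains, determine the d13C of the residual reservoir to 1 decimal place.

-19.2 permil

Rayleigh residual: δ_res = (δ₀ + 1000)·f^(α−1) − 1000
α = ε/1000 + 1 = 0.97530, so α − 1 = -0.02470
f^(α−1) = 0.822^(-0.02470) = 1.004853
δ_res = (-23.9 + 1000) × 1.004853 − 1000 = 980.837 − 1000 = -19.16 permil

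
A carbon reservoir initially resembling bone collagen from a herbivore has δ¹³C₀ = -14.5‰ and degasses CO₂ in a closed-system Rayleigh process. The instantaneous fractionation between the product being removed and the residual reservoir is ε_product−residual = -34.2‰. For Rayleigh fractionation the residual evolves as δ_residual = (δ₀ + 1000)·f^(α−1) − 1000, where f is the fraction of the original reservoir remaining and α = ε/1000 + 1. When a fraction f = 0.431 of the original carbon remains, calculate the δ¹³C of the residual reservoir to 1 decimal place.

Rayleigh residual: δ_res = (δ₀ + 1000)·f^(α−1) − 1000
α = ε/1000 + 1 = 0.96580, so α − 1 = -0.03420
f^(α−1) = 0.431^(-0.03420) = 1.029203
δ_res = (-14.5 + 1000) × 1.029203 − 1000 = 1014.279 − 1000 = 14.28‰

14.3‰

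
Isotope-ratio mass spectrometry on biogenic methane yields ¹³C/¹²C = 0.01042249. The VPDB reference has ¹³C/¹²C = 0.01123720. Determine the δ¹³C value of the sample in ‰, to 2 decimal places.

δ¹³C = (R_sample / R_standard − 1) × 1000
R_sample / R_standard = 0.01042249 / 0.01123720 = 0.927499
δ¹³C = (0.927499 − 1) × 1000 = -72.501‰

-72.50‰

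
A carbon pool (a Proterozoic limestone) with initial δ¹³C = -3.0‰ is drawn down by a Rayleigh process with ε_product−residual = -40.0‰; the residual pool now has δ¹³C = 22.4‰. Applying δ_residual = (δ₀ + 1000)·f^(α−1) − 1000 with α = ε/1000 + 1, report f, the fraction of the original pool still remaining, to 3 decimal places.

α − 1 = ε/1000 = -0.0400
(δ_res + 1000)/(δ₀ + 1000) = (22.4 + 1000)/(-3.0 + 1000) = 1022.4/997.0 = 1.025476
f = 1.025476^(1/-0.0400) = exp(ln(1.025476)/-0.0400) = exp(0.02516/-0.0400)
f = exp(-0.6289) = 0.5332

0.533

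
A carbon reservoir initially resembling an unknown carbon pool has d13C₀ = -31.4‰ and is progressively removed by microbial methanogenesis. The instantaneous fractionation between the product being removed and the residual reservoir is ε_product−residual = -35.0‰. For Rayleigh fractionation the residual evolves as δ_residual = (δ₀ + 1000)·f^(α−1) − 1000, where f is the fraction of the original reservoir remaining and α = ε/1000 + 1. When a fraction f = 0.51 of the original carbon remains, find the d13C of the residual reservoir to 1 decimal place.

Rayleigh residual: δ_res = (δ₀ + 1000)·f^(α−1) − 1000
α = ε/1000 + 1 = 0.96500, so α − 1 = -0.03500
f^(α−1) = 0.51^(-0.03500) = 1.023847
δ_res = (-31.4 + 1000) × 1.023847 − 1000 = 991.698 − 1000 = -8.30‰

-8.3‰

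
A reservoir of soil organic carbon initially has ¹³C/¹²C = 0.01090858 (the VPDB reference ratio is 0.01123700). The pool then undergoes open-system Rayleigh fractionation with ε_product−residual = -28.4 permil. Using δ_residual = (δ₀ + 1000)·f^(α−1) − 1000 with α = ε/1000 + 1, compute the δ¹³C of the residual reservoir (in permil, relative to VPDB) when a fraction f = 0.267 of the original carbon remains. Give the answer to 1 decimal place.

δ₀ = (0.01090858/0.01123700 − 1)×1000 = (0.970773 − 1)×1000 = -29.227 permil
α − 1 = ε/1000 = -0.0284
f^(α−1) = 0.267^(-0.0284) = 1.038214
δ_res = (-29.227 + 1000) × 1.038214 − 1000 = 1007.871 − 1000 = 7.87 permil

7.9 permil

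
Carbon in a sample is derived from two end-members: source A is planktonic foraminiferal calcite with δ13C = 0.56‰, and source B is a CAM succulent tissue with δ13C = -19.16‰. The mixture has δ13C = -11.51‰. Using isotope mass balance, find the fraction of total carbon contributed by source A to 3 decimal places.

δ_mix = f_A·δ_A + (1 − f_A)·δ_B  ⇒  f_A = (δ_mix − δ_B)/(δ_A − δ_B)
f_A = (-11.51 − (-19.16)) / (0.56 − (-19.16))
f_A = 7.65 / 19.72 = 0.3879

0.388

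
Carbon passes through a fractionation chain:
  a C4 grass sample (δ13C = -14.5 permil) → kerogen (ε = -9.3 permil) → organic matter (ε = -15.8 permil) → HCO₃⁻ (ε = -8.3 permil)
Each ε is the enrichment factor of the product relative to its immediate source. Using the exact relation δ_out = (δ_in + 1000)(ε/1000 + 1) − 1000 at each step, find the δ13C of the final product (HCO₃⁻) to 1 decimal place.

-47.1 permil

step 1: δ = (-14.50 + 1000)·(-9.3/1000 + 1) − 1000 = -23.67 permil
step 2: δ = (-23.67 + 1000)·(-15.8/1000 + 1) − 1000 = -39.09 permil
step 3: δ = (-39.09 + 1000)·(-8.3/1000 + 1) − 1000 = -47.07 permil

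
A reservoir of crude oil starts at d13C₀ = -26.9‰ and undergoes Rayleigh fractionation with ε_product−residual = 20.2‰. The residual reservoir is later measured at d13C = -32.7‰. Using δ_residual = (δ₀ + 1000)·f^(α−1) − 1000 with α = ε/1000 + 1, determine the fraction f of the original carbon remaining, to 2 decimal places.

0.74

α − 1 = ε/1000 = 0.0202
(δ_res + 1000)/(δ₀ + 1000) = (-32.7 + 1000)/(-26.9 + 1000) = 967.3/973.1 = 0.994040
f = 0.994040^(1/0.0202) = exp(ln(0.994040)/0.0202) = exp(-0.00598/0.0202)
f = exp(-0.2959) = 0.7438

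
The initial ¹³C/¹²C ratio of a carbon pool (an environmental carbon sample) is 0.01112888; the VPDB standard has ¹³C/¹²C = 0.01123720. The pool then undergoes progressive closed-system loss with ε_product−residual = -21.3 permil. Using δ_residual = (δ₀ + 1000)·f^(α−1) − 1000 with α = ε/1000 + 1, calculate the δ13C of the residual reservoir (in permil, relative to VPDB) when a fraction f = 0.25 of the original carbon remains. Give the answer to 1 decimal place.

δ₀ = (0.01112888/0.01123720 − 1)×1000 = (0.990361 − 1)×1000 = -9.639 permil
α − 1 = ε/1000 = -0.0213
f^(α−1) = 0.25^(-0.0213) = 1.029968
δ_res = (-9.639 + 1000) × 1.029968 − 1000 = 1020.040 − 1000 = 20.04 permil

20.0 permil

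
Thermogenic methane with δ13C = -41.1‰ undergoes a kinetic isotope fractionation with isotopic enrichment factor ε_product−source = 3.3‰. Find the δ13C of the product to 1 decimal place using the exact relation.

-37.9‰

To first order, δ_product ≈ δ_source + ε = -37.8‰.
Exactly, δ_product = (δ_source + 1000)·(ε/1000 + 1) − 1000.
δ_product = (-41.1 + 1000) × (3.3/1000 + 1) − 1000
δ_product = -37.94‰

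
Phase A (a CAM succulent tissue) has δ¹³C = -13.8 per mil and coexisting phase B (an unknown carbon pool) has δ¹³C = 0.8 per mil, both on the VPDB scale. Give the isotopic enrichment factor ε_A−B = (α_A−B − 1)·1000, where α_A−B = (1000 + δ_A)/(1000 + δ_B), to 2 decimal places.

-14.59 per mil

α_A−B = (1000 + -13.8) / (1000 + 0.8) = 986.2 / 1000.8 = 0.985412
ε_A−B = (0.985412 − 1) × 1000 = -14.588 per mil
(The approximation ε ≈ δ_A − δ_B would give -14.6 per mil.)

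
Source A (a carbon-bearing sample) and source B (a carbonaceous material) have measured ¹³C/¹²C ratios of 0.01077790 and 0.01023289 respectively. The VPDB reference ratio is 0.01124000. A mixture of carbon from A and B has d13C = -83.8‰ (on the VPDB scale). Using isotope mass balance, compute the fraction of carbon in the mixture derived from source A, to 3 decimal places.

δ_A = (0.01077790/0.01124000 − 1)×1000 = (0.958888 − 1)×1000 = -41.112‰
δ_B = (0.01023289/0.01124000 − 1)×1000 = (0.910399 − 1)×1000 = -89.601‰
f_A = (δ_mix − δ_B)/(δ_A − δ_B) = (-83.8 − (-89.601))/(-41.112 − (-89.601))
f_A = 5.801 / 48.488 = 0.1196

0.120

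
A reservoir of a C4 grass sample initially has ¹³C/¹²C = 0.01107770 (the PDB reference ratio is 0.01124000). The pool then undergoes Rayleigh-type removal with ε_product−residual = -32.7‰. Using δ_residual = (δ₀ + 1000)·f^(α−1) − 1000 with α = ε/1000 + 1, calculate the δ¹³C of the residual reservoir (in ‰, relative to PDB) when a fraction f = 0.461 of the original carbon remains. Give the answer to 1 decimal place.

10.8‰

δ₀ = (0.01107770/0.01124000 − 1)×1000 = (0.985560 − 1)×1000 = -14.440‰
α − 1 = ε/1000 = -0.0327
f^(α−1) = 0.461^(-0.0327) = 1.025645
δ_res = (-14.440 + 1000) × 1.025645 − 1000 = 1010.835 − 1000 = 10.83‰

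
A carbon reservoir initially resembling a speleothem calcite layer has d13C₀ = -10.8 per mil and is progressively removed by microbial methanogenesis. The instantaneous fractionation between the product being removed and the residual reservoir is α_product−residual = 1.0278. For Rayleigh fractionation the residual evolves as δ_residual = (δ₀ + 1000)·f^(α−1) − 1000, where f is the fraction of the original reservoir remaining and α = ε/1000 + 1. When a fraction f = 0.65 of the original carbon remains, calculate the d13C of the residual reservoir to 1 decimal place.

Rayleigh residual: δ_res = (δ₀ + 1000)·f^(α−1) − 1000
α − 1 = 0.02780
f^(α−1) = 0.65^(0.02780) = 0.988096
δ_res = (-10.8 + 1000) × 0.988096 − 1000 = 977.424 − 1000 = -22.58 per mil

-22.6 per mil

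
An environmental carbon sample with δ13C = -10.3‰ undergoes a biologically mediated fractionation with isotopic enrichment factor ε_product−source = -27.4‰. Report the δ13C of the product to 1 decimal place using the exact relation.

Exactly, δ_product = (δ_source + 1000)·(ε/1000 + 1) − 1000.
δ_product = (-10.3 + 1000) × (-27.4/1000 + 1) − 1000
δ_product = -37.42‰

-37.4‰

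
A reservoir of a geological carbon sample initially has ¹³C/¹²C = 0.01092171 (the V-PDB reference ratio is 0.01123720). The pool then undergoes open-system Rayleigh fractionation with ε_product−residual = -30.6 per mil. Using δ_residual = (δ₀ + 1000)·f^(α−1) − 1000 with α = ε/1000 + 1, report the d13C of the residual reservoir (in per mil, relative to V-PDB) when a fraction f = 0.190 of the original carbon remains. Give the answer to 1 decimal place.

22.6 per mil

δ₀ = (0.01092171/0.01123720 − 1)×1000 = (0.971925 − 1)×1000 = -28.075 per mil
α − 1 = ε/1000 = -0.0306
f^(α−1) = 0.190^(-0.0306) = 1.052132
δ_res = (-28.075 + 1000) × 1.052132 − 1000 = 1022.593 − 1000 = 22.59 per mil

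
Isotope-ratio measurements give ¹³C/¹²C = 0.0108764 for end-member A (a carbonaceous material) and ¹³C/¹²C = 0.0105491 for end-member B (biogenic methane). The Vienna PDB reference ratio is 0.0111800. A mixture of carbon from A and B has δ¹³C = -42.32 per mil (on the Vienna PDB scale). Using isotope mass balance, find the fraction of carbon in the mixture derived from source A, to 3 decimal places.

δ_A = (0.0108764/0.0111800 − 1)×1000 = (0.972844 − 1)×1000 = -27.156 per mil
δ_B = (0.0105491/0.0111800 − 1)×1000 = (0.943569 − 1)×1000 = -56.431 per mil
f_A = (δ_mix − δ_B)/(δ_A − δ_B) = (-42.32 − (-56.431))/(-27.156 − (-56.431))
f_A = 14.111 / 29.275 = 0.4820

0.482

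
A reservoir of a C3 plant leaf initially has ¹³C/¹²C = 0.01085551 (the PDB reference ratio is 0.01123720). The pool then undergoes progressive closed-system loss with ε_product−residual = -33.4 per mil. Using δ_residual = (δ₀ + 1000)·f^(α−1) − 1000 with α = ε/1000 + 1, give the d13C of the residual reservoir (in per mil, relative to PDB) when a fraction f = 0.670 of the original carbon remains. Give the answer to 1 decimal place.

δ₀ = (0.01085551/0.01123720 − 1)×1000 = (0.966033 − 1)×1000 = -33.967 per mil
α − 1 = ε/1000 = -0.0334
f^(α−1) = 0.670^(-0.0334) = 1.013466
δ_res = (-33.967 + 1000) × 1.013466 − 1000 = 979.042 − 1000 = -20.96 per mil

-21.0 per mil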